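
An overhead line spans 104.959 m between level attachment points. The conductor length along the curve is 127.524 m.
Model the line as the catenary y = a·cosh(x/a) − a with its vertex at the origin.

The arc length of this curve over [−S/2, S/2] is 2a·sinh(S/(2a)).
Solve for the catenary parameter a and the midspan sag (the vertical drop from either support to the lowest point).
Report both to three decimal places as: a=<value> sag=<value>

a=47.629 sag=31.958

seed: a₀ = √(S³/(24(L−S))) = √(104.959³/(24·22.565)) = 46.206837
iter 1: u=1.135752  f(a)=+1.501e+00  f'(a)=-1.109e+00  a ← 46.206837 − (+1.501e+00/-1.109e+00) = 47.560650
iter 2: u=1.103423  f(a)=+6.849e-02  f'(a)=-1.010e+00  a ← 47.560650 − (+6.849e-02/-1.010e+00) = 47.628491
iter 3: u=1.101851  f(a)=+1.577e-04  f'(a)=-1.005e+00  a ← 47.628491 − (+1.577e-04/-1.005e+00) = 47.628648
iter 4: u=1.101847  f(a)=+8.406e-10  f'(a)=-1.005e+00  a ← 47.628648 − (+8.406e-10/-1.005e+00) = 47.628648
iter 5: u=1.101847  f(a)=-4.263e-14  f'(a)=-1.005e+00  a ← 47.628648 − (-4.263e-14/-1.005e+00) = 47.628648
converged: |Δa| < 1e-12 after 5 iterations
sag = a·(cosh(S/(2a)) − 1) = 47.628648·(cosh(1.101847) − 1) = 31.958290
T_max/T_min = cosh(S/(2a)) = 1.670989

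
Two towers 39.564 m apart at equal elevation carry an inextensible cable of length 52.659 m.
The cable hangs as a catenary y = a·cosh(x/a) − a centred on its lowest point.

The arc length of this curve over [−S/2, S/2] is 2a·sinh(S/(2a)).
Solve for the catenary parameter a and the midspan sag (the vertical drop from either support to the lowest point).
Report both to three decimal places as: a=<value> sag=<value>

seed: a₀ = √(S³/(24(L−S))) = √(39.564³/(24·13.095)) = 14.037569
iter 1: u=1.409218  f(a)=+1.363e+00  f'(a)=-2.263e+00  a ← 14.037569 − (+1.363e+00/-2.263e+00) = 14.639947
iter 2: u=1.351234  f(a)=+9.268e-02  f'(a)=-1.965e+00  a ← 14.639947 − (+9.268e-02/-1.965e+00) = 14.687103
iter 3: u=1.346896  f(a)=+4.972e-04  f'(a)=-1.944e+00  a ← 14.687103 − (+4.972e-04/-1.944e+00) = 14.687359
iter 4: u=1.346873  f(a)=+1.448e-08  f'(a)=-1.944e+00  a ← 14.687359 − (+1.448e-08/-1.944e+00) = 14.687359
iter 5: u=1.346873  f(a)=+7.105e-15  f'(a)=-1.944e+00  a ← 14.687359 − (+7.105e-15/-1.944e+00) = 14.687359
converged: |Δa| < 1e-12 after 5 iterations
sag = a·(cosh(S/(2a)) − 1) = 14.687359·(cosh(1.346873) − 1) = 15.461623
T_max/T_min = cosh(S/(2a)) = 2.052716

a=14.687 sag=15.462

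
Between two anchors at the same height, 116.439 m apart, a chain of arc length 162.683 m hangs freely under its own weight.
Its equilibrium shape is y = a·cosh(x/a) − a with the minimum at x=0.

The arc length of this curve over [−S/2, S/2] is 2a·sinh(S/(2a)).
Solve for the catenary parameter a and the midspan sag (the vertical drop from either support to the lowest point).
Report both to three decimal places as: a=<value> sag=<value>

seed: a₀ = √(S³/(24(L−S))) = √(116.439³/(24·46.244)) = 37.715024
iter 1: u=1.543669  f(a)=+5.833e+00  f'(a)=-3.089e+00  a ← 37.715024 − (+5.833e+00/-3.089e+00) = 39.603546
iter 2: u=1.470058  f(a)=+4.667e-01  f'(a)=-2.612e+00  a ← 39.603546 − (+4.667e-01/-2.612e+00) = 39.782210
iter 3: u=1.463456  f(a)=+3.563e-03  f'(a)=-2.573e+00  a ← 39.782210 − (+3.563e-03/-2.573e+00) = 39.783595
iter 4: u=1.463405  f(a)=+2.111e-07  f'(a)=-2.572e+00  a ← 39.783595 − (+2.111e-07/-2.572e+00) = 39.783595
iter 5: u=1.463405  f(a)=+2.842e-14  f'(a)=-2.572e+00  a ← 39.783595 − (+2.842e-14/-2.572e+00) = 39.783595
converged: |Δa| < 1e-12 after 5 iterations
sag = a·(cosh(S/(2a)) − 1) = 39.783595·(cosh(1.463405) − 1) = 50.765695
T_max/T_min = cosh(S/(2a)) = 2.276046

a=39.784 sag=50.766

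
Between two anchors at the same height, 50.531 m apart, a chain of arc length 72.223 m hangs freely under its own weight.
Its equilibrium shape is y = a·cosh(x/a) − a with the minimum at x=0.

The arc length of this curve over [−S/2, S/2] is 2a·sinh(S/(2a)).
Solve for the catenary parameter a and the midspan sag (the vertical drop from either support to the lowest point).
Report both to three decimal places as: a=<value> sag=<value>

seed: a₀ = √(S³/(24(L−S))) = √(50.531³/(24·21.692)) = 15.742780
iter 1: u=1.604894  f(a)=+2.971e+00  f'(a)=-3.534e+00  a ← 15.742780 − (+2.971e+00/-3.534e+00) = 16.583495
iter 2: u=1.523533  f(a)=+2.546e-01  f'(a)=-2.952e+00  a ← 16.583495 − (+2.546e-01/-2.952e+00) = 16.669739
iter 3: u=1.515651  f(a)=+2.257e-03  f'(a)=-2.900e+00  a ← 16.669739 − (+2.257e-03/-2.900e+00) = 16.670517
iter 4: u=1.515580  f(a)=+1.808e-07  f'(a)=-2.900e+00  a ← 16.670517 − (+1.808e-07/-2.900e+00) = 16.670517
iter 5: u=1.515580  f(a)=+0.000e+00  f'(a)=-2.900e+00  a ← 16.670517 − (+0.000e+00/-2.900e+00) = 16.670517
converged: |Δa| < 1e-12 after 5 iterations
sag = a·(cosh(S/(2a)) − 1) = 16.670517·(cosh(1.515580) − 1) = 23.103175
T_max/T_min = cosh(S/(2a)) = 2.385870

a=16.671 sag=23.103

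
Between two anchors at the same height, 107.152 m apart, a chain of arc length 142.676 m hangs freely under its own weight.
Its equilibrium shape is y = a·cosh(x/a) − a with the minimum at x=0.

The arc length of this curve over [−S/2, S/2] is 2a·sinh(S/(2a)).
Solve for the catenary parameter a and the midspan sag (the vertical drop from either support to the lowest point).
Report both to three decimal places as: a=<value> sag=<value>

seed: a₀ = √(S³/(24(L−S))) = √(107.152³/(24·35.524)) = 37.986902
iter 1: u=1.410381  f(a)=+3.705e+00  f'(a)=-2.270e+00  a ← 37.986902 − (+3.705e+00/-2.270e+00) = 39.619301
iter 2: u=1.352270  f(a)=+2.522e-01  f'(a)=-1.970e+00  a ← 39.619301 − (+2.522e-01/-1.970e+00) = 39.747308
iter 3: u=1.347915  f(a)=+1.358e-03  f'(a)=-1.949e+00  a ← 39.747308 − (+1.358e-03/-1.949e+00) = 39.748005
iter 4: u=1.347892  f(a)=+3.979e-08  f'(a)=-1.949e+00  a ← 39.748005 − (+3.979e-08/-1.949e+00) = 39.748005
iter 5: u=1.347892  f(a)=+2.842e-14  f'(a)=-1.949e+00  a ← 39.748005 − (+2.842e-14/-1.949e+00) = 39.748005
converged: |Δa| < 1e-12 after 5 iterations
sag = a·(cosh(S/(2a)) − 1) = 39.748005·(cosh(1.347892) − 1) = 41.916027
T_max/T_min = cosh(S/(2a)) = 2.054544

a=39.748 sag=41.916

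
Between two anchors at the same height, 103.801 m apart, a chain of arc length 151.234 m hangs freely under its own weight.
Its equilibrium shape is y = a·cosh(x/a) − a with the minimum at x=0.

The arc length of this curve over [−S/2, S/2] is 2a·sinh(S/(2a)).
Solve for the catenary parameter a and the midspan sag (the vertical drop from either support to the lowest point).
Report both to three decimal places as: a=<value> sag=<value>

a=33.300 sag=49.324

seed: a₀ = √(S³/(24(L−S))) = √(103.801³/(24·47.433)) = 31.344142
iter 1: u=1.655828  f(a)=+6.944e+00  f'(a)=-3.942e+00  a ← 31.344142 − (+6.944e+00/-3.942e+00) = 33.105607
iter 2: u=1.567725  f(a)=+6.283e-01  f'(a)=-3.258e+00  a ← 33.105607 − (+6.283e-01/-3.258e+00) = 33.298456
iter 3: u=1.558646  f(a)=+6.275e-03  f'(a)=-3.193e+00  a ← 33.298456 − (+6.275e-03/-3.193e+00) = 33.300421
iter 4: u=1.558554  f(a)=+6.398e-07  f'(a)=-3.193e+00  a ← 33.300421 − (+6.398e-07/-3.193e+00) = 33.300421
iter 5: u=1.558554  f(a)=-2.842e-14  f'(a)=-3.193e+00  a ← 33.300421 − (-2.842e-14/-3.193e+00) = 33.300421
converged: |Δa| < 1e-12 after 5 iterations
sag = a·(cosh(S/(2a)) − 1) = 33.300421·(cosh(1.558554) − 1) = 49.324325
T_max/T_min = cosh(S/(2a)) = 2.481192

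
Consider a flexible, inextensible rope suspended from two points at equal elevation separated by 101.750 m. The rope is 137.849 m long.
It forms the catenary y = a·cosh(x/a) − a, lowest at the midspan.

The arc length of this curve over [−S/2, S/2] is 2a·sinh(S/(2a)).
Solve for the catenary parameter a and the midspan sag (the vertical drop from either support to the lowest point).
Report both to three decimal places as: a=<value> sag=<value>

a=36.592 sag=41.444

seed: a₀ = √(S³/(24(L−S))) = √(101.750³/(24·36.099)) = 34.869717
iter 1: u=1.459002  f(a)=+4.043e+00  f'(a)=-2.546e+00  a ← 34.869717 − (+4.043e+00/-2.546e+00) = 36.457540
iter 2: u=1.395459  f(a)=+2.925e-01  f'(a)=-2.190e+00  a ← 36.457540 − (+2.925e-01/-2.190e+00) = 36.591131
iter 3: u=1.390364  f(a)=+1.796e-03  f'(a)=-2.163e+00  a ← 36.591131 − (+1.796e-03/-2.163e+00) = 36.591961
iter 4: u=1.390333  f(a)=+6.860e-08  f'(a)=-2.163e+00  a ← 36.591961 − (+6.860e-08/-2.163e+00) = 36.591961
iter 5: u=1.390333  f(a)=+0.000e+00  f'(a)=-2.163e+00  a ← 36.591961 − (+0.000e+00/-2.163e+00) = 36.591961
converged: |Δa| < 1e-12 after 5 iterations
sag = a·(cosh(S/(2a)) − 1) = 36.591961·(cosh(1.390333) − 1) = 41.443661
T_max/T_min = cosh(S/(2a)) = 2.132589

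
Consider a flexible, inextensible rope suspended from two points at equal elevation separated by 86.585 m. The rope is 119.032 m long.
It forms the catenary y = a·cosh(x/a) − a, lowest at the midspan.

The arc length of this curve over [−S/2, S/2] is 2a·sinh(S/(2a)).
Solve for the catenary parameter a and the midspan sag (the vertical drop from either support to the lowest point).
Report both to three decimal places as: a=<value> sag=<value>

seed: a₀ = √(S³/(24(L−S))) = √(86.585³/(24·32.447)) = 28.871616
iter 1: u=1.499483  f(a)=+3.849e+00  f'(a)=-2.795e+00  a ← 28.871616 − (+3.849e+00/-2.795e+00) = 30.248636
iter 2: u=1.431222  f(a)=+2.925e-01  f'(a)=-2.385e+00  a ← 30.248636 − (+2.925e-01/-2.385e+00) = 30.371273
iter 3: u=1.425442  f(a)=+1.996e-03  f'(a)=-2.353e+00  a ← 30.371273 − (+1.996e-03/-2.353e+00) = 30.372121
iter 4: u=1.425403  f(a)=+9.439e-08  f'(a)=-2.353e+00  a ← 30.372121 − (+9.439e-08/-2.353e+00) = 30.372121
iter 5: u=1.425403  f(a)=+1.421e-14  f'(a)=-2.353e+00  a ← 30.372121 − (+1.421e-14/-2.353e+00) = 30.372121
converged: |Δa| < 1e-12 after 5 iterations
sag = a·(cosh(S/(2a)) − 1) = 30.372121·(cosh(1.425403) − 1) = 36.445691
T_max/T_min = cosh(S/(2a)) = 2.199972

a=30.372 sag=36.446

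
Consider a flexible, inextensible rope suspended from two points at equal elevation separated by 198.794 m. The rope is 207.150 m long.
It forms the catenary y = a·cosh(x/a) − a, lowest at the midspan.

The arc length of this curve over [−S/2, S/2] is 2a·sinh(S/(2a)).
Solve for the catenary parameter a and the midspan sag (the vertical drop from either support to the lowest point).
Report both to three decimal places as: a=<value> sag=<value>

seed: a₀ = √(S³/(24(L−S))) = √(198.794³/(24·8.356)) = 197.924735
iter 1: u=0.502196  f(a)=+1.060e-01  f'(a)=-8.658e-02  a ← 197.924735 − (+1.060e-01/-8.658e-02) = 199.149018
iter 2: u=0.499109  f(a)=+9.916e-04  f'(a)=-8.497e-02  a ← 199.149018 − (+9.916e-04/-8.497e-02) = 199.160688
iter 3: u=0.499079  f(a)=+8.859e-08  f'(a)=-8.496e-02  a ← 199.160688 − (+8.859e-08/-8.496e-02) = 199.160689
iter 4: u=0.499079  f(a)=-2.842e-14  f'(a)=-8.496e-02  a ← 199.160689 − (-2.842e-14/-8.496e-02) = 199.160689
converged: |Δa| < 1e-12 after 4 iterations
sag = a·(cosh(S/(2a)) − 1) = 199.160689·(cosh(0.499079) − 1) = 25.322630
T_max/T_min = cosh(S/(2a)) = 1.127147

a=199.161 sag=25.323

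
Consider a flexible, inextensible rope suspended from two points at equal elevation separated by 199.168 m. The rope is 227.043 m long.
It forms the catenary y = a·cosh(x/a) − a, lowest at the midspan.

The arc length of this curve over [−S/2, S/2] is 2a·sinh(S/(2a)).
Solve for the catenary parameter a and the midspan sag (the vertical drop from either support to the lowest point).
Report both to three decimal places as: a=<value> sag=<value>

seed: a₀ = √(S³/(24(L−S))) = √(199.168³/(24·27.875)) = 108.671656
iter 1: u=0.916375  f(a)=+1.194e+00  f'(a)=-5.574e-01  a ← 108.671656 − (+1.194e+00/-5.574e-01) = 110.813845
iter 2: u=0.898660  f(a)=+3.622e-02  f'(a)=-5.241e-01  a ← 110.813845 − (+3.622e-02/-5.241e-01) = 110.882963
iter 3: u=0.898100  f(a)=+3.564e-05  f'(a)=-5.230e-01  a ← 110.882963 − (+3.564e-05/-5.230e-01) = 110.883031
iter 4: u=0.898100  f(a)=+3.459e-11  f'(a)=-5.230e-01  a ← 110.883031 − (+3.459e-11/-5.230e-01) = 110.883031
converged: |Δa| < 1e-12 after 4 iterations
sag = a·(cosh(S/(2a)) − 1) = 110.883031·(cosh(0.898100) − 1) = 47.805902
T_max/T_min = cosh(S/(2a)) = 1.431138

a=110.883 sag=47.806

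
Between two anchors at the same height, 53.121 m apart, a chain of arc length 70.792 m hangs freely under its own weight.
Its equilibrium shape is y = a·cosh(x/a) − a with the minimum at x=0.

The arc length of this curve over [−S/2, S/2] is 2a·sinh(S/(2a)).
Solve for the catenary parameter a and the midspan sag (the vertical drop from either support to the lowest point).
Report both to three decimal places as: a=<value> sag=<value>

a=19.675 sag=20.822

seed: a₀ = √(S³/(24(L−S))) = √(53.121³/(24·17.671)) = 18.800231
iter 1: u=1.412775  f(a)=+1.850e+00  f'(a)=-2.283e+00  a ← 18.800231 − (+1.850e+00/-2.283e+00) = 19.610485
iter 2: u=1.354403  f(a)=+1.263e-01  f'(a)=-1.981e+00  a ← 19.610485 − (+1.263e-01/-1.981e+00) = 19.674246
iter 3: u=1.350014  f(a)=+6.843e-04  f'(a)=-1.959e+00  a ← 19.674246 − (+6.843e-04/-1.959e+00) = 19.674596
iter 4: u=1.349990  f(a)=+2.033e-08  f'(a)=-1.959e+00  a ← 19.674596 − (+2.033e-08/-1.959e+00) = 19.674596
iter 5: u=1.349990  f(a)=+1.421e-14  f'(a)=-1.959e+00  a ← 19.674596 − (+1.421e-14/-1.959e+00) = 19.674596
converged: |Δa| < 1e-12 after 5 iterations
sag = a·(cosh(S/(2a)) − 1) = 19.674596·(cosh(1.349990) − 1) = 20.821905
T_max/T_min = cosh(S/(2a)) = 2.058314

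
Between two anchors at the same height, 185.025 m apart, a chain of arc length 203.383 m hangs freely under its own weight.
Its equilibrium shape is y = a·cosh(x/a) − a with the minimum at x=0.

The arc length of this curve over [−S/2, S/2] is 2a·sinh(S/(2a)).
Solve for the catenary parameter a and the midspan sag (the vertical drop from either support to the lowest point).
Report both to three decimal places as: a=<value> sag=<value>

a=121.647 sag=36.906

seed: a₀ = √(S³/(24(L−S))) = √(185.025³/(24·18.358)) = 119.902245
iter 1: u=0.771566  f(a)=+5.542e-01  f'(a)=-3.248e-01  a ← 119.902245 − (+5.542e-01/-3.248e-01) = 121.608479
iter 2: u=0.760741  f(a)=+1.205e-02  f'(a)=-3.108e-01  a ← 121.608479 − (+1.205e-02/-3.108e-01) = 121.647252
iter 3: u=0.760498  f(a)=+5.980e-06  f'(a)=-3.105e-01  a ← 121.647252 − (+5.980e-06/-3.105e-01) = 121.647271
iter 4: u=0.760498  f(a)=+1.478e-12  f'(a)=-3.105e-01  a ← 121.647271 − (+1.478e-12/-3.105e-01) = 121.647271
converged: |Δa| < 1e-12 after 4 iterations
sag = a·(cosh(S/(2a)) − 1) = 121.647271·(cosh(0.760498) − 1) = 36.906252
T_max/T_min = cosh(S/(2a)) = 1.303387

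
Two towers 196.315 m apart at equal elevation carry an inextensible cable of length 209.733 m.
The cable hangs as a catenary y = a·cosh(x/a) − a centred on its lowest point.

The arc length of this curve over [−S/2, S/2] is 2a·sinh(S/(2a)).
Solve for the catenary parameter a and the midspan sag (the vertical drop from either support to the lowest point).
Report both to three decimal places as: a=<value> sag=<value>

seed: a₀ = √(S³/(24(L−S))) = √(196.315³/(24·13.418)) = 153.278313
iter 1: u=0.640387  f(a)=+2.778e-01  f'(a)=-1.824e-01  a ← 153.278313 − (+2.778e-01/-1.824e-01) = 154.801815
iter 2: u=0.634085  f(a)=+4.197e-03  f'(a)=-1.769e-01  a ← 154.801815 − (+4.197e-03/-1.769e-01) = 154.825540
iter 3: u=0.633988  f(a)=+9.901e-07  f'(a)=-1.768e-01  a ← 154.825540 − (+9.901e-07/-1.768e-01) = 154.825545
iter 4: u=0.633988  f(a)=+5.684e-14  f'(a)=-1.768e-01  a ← 154.825545 − (+5.684e-14/-1.768e-01) = 154.825545
converged: |Δa| < 1e-12 after 4 iterations
sag = a·(cosh(S/(2a)) − 1) = 154.825545·(cosh(0.633988) − 1) = 32.171600
T_max/T_min = cosh(S/(2a)) = 1.207793

a=154.826 sag=32.172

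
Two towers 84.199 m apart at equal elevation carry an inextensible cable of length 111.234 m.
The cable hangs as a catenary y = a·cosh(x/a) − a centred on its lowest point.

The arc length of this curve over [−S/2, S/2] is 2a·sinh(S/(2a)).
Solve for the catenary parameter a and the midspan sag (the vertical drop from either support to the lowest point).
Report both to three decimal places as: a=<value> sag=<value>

seed: a₀ = √(S³/(24(L−S))) = √(84.199³/(24·27.035)) = 30.331340
iter 1: u=1.387987  f(a)=+2.727e+00  f'(a)=-2.151e+00  a ← 30.331340 − (+2.727e+00/-2.151e+00) = 31.599314
iter 2: u=1.332292  f(a)=+1.803e-01  f'(a)=-1.875e+00  a ← 31.599314 − (+1.803e-01/-1.875e+00) = 31.695497
iter 3: u=1.328249  f(a)=+9.119e-04  f'(a)=-1.856e+00  a ← 31.695497 − (+9.119e-04/-1.856e+00) = 31.695988
iter 4: u=1.328228  f(a)=+2.358e-08  f'(a)=-1.856e+00  a ← 31.695988 − (+2.358e-08/-1.856e+00) = 31.695988
iter 5: u=1.328228  f(a)=+1.421e-14  f'(a)=-1.856e+00  a ← 31.695988 − (+1.421e-14/-1.856e+00) = 31.695988
converged: |Δa| < 1e-12 after 5 iterations
sag = a·(cosh(S/(2a)) − 1) = 31.695988·(cosh(1.328228) − 1) = 32.318747
T_max/T_min = cosh(S/(2a)) = 2.019648

a=31.696 sag=32.319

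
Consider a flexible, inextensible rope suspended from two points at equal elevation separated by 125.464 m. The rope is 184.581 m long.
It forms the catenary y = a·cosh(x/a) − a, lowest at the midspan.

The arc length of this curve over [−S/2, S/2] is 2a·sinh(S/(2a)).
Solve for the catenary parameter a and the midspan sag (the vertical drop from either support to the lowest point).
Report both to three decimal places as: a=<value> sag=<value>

seed: a₀ = √(S³/(24(L−S))) = √(125.464³/(24·59.117)) = 37.309281
iter 1: u=1.681405  f(a)=+8.942e+00  f'(a)=-4.160e+00  a ← 37.309281 − (+8.942e+00/-4.160e+00) = 39.458578
iter 2: u=1.589819  f(a)=+8.309e-01  f'(a)=-3.420e+00  a ← 39.458578 − (+8.309e-01/-3.420e+00) = 39.701525
iter 3: u=1.580090  f(a)=+8.797e-03  f'(a)=-3.348e+00  a ← 39.701525 − (+8.797e-03/-3.348e+00) = 39.704152
iter 4: u=1.579986  f(a)=+1.009e-06  f'(a)=-3.347e+00  a ← 39.704152 − (+1.009e-06/-3.347e+00) = 39.704153
iter 5: u=1.579986  f(a)=-2.842e-14  f'(a)=-3.347e+00  a ← 39.704153 − (-2.842e-14/-3.347e+00) = 39.704153
converged: |Δa| < 1e-12 after 5 iterations
sag = a·(cosh(S/(2a)) − 1) = 39.704153·(cosh(1.579986) − 1) = 60.764530
T_max/T_min = cosh(S/(2a)) = 2.530433

a=39.704 sag=60.765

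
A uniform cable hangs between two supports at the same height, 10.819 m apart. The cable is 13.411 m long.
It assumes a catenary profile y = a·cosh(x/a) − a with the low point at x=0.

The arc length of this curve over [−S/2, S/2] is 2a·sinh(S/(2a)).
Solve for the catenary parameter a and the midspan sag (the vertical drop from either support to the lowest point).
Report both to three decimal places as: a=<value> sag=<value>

a=4.666 sag=3.503

seed: a₀ = √(S³/(24(L−S))) = √(10.819³/(24·2.592)) = 4.511880
iter 1: u=1.198946  f(a)=+1.928e-01  f'(a)=-1.323e+00  a ← 4.511880 − (+1.928e-01/-1.323e+00) = 4.657629
iter 2: u=1.161428  f(a)=+9.736e-03  f'(a)=-1.192e+00  a ← 4.657629 − (+9.736e-03/-1.192e+00) = 4.665795
iter 3: u=1.159395  f(a)=+2.775e-05  f'(a)=-1.186e+00  a ← 4.665795 − (+2.775e-05/-1.186e+00) = 4.665818
iter 4: u=1.159389  f(a)=+2.269e-10  f'(a)=-1.185e+00  a ← 4.665818 − (+2.269e-10/-1.185e+00) = 4.665818
iter 5: u=1.159389  f(a)=-1.776e-15  f'(a)=-1.185e+00  a ← 4.665818 − (-1.776e-15/-1.185e+00) = 4.665818
converged: |Δa| < 1e-12 after 5 iterations
sag = a·(cosh(S/(2a)) − 1) = 4.665818·(cosh(1.159389) − 1) = 3.503245
T_max/T_min = cosh(S/(2a)) = 1.750832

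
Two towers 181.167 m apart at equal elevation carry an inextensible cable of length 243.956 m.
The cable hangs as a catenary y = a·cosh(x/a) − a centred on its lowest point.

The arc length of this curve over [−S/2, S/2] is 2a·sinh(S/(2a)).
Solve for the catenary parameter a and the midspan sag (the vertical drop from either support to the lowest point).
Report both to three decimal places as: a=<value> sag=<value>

seed: a₀ = √(S³/(24(L−S))) = √(181.167³/(24·62.789)) = 62.816138
iter 1: u=1.442042  f(a)=+6.861e+00  f'(a)=-2.447e+00  a ← 62.816138 − (+6.861e+00/-2.447e+00) = 65.620119
iter 2: u=1.380423  f(a)=+4.862e-01  f'(a)=-2.111e+00  a ← 65.620119 − (+4.862e-01/-2.111e+00) = 65.850370
iter 3: u=1.375596  f(a)=+2.852e-03  f'(a)=-2.087e+00  a ← 65.850370 − (+2.852e-03/-2.087e+00) = 65.851737
iter 4: u=1.375567  f(a)=+9.945e-08  f'(a)=-2.087e+00  a ← 65.851737 − (+9.945e-08/-2.087e+00) = 65.851737
iter 5: u=1.375567  f(a)=+0.000e+00  f'(a)=-2.087e+00  a ← 65.851737 − (+0.000e+00/-2.087e+00) = 65.851737
converged: |Δa| < 1e-12 after 5 iterations
sag = a·(cosh(S/(2a)) − 1) = 65.851737·(cosh(1.375567) − 1) = 72.766746
T_max/T_min = cosh(S/(2a)) = 2.105009

a=65.852 sag=72.767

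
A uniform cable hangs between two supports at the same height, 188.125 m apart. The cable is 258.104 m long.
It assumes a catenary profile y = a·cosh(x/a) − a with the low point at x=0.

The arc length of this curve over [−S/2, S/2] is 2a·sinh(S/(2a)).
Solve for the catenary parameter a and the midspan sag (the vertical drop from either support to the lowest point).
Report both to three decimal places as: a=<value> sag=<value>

a=66.212 sag=78.834

seed: a₀ = √(S³/(24(L−S))) = √(188.125³/(24·69.979)) = 62.962256
iter 1: u=1.493951  f(a)=+8.237e+00  f'(a)=-2.760e+00  a ← 62.962256 − (+8.237e+00/-2.760e+00) = 65.946562
iter 2: u=1.426344  f(a)=+6.219e-01  f'(a)=-2.358e+00  a ← 65.946562 − (+6.219e-01/-2.358e+00) = 66.210308
iter 3: u=1.420662  f(a)=+4.184e-03  f'(a)=-2.326e+00  a ← 66.210308 − (+4.184e-03/-2.326e+00) = 66.212106
iter 4: u=1.420624  f(a)=+1.922e-07  f'(a)=-2.326e+00  a ← 66.212106 − (+1.922e-07/-2.326e+00) = 66.212106
iter 5: u=1.420624  f(a)=+0.000e+00  f'(a)=-2.326e+00  a ← 66.212106 − (+0.000e+00/-2.326e+00) = 66.212106
converged: |Δa| < 1e-12 after 5 iterations
sag = a·(cosh(S/(2a)) − 1) = 66.212106·(cosh(1.420624) − 1) = 78.834306
T_max/T_min = cosh(S/(2a)) = 2.190633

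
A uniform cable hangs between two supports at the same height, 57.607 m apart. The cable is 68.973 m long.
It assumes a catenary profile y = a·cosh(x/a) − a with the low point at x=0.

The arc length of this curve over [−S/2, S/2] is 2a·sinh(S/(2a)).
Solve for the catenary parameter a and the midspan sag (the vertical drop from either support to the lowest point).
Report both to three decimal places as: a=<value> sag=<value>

a=27.223 sag=16.713

seed: a₀ = √(S³/(24(L−S))) = √(57.607³/(24·11.366)) = 26.473017
iter 1: u=1.088032  f(a)=+6.920e-01  f'(a)=-9.647e-01  a ← 26.473017 − (+6.920e-01/-9.647e-01) = 27.190356
iter 2: u=1.059328  f(a)=+2.913e-02  f'(a)=-8.851e-01  a ← 27.190356 − (+2.913e-02/-8.851e-01) = 27.223264
iter 3: u=1.058047  f(a)=+5.661e-05  f'(a)=-8.816e-01  a ← 27.223264 − (+5.661e-05/-8.816e-01) = 27.223328
iter 4: u=1.058045  f(a)=+2.148e-10  f'(a)=-8.816e-01  a ← 27.223328 − (+2.148e-10/-8.816e-01) = 27.223328
iter 5: u=1.058045  f(a)=-1.421e-14  f'(a)=-8.816e-01  a ← 27.223328 − (-1.421e-14/-8.816e-01) = 27.223328
converged: |Δa| < 1e-12 after 5 iterations
sag = a·(cosh(S/(2a)) − 1) = 27.223328·(cosh(1.058045) − 1) = 16.713311
T_max/T_min = cosh(S/(2a)) = 1.613933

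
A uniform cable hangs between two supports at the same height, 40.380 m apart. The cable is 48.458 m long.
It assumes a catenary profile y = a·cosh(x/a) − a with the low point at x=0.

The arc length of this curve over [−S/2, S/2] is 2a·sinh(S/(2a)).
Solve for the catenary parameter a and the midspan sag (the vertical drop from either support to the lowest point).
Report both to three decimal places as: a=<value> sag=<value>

seed: a₀ = √(S³/(24(L−S))) = √(40.380³/(24·8.078)) = 18.428582
iter 1: u=1.095581  f(a)=+4.989e-01  f'(a)=-9.865e-01  a ← 18.428582 − (+4.989e-01/-9.865e-01) = 18.934287
iter 2: u=1.066320  f(a)=+2.127e-02  f'(a)=-9.040e-01  a ← 18.934287 − (+2.127e-02/-9.040e-01) = 18.957818
iter 3: u=1.064996  f(a)=+4.249e-05  f'(a)=-9.004e-01  a ← 18.957818 − (+4.249e-05/-9.004e-01) = 18.957865
iter 4: u=1.064993  f(a)=+1.703e-10  f'(a)=-9.004e-01  a ← 18.957865 − (+1.703e-10/-9.004e-01) = 18.957865
iter 5: u=1.064993  f(a)=+1.421e-14  f'(a)=-9.004e-01  a ← 18.957865 − (+1.421e-14/-9.004e-01) = 18.957865
converged: |Δa| < 1e-12 after 5 iterations
sag = a·(cosh(S/(2a)) − 1) = 18.957865·(cosh(1.064993) − 1) = 11.806483
T_max/T_min = cosh(S/(2a)) = 1.622775

a=18.958 sag=11.806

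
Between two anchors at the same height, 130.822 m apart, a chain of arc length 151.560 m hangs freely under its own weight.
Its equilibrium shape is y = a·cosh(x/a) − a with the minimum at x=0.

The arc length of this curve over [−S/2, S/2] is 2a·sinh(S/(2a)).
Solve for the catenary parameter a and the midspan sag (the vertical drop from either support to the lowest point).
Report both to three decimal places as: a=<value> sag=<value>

seed: a₀ = √(S³/(24(L−S))) = √(130.822³/(24·20.738)) = 67.070589
iter 1: u=0.975256  f(a)=+1.009e+00  f'(a)=-6.792e-01  a ← 67.070589 − (+1.009e+00/-6.792e-01) = 68.555847
iter 2: u=0.954127  f(a)=+3.448e-02  f'(a)=-6.335e-01  a ← 68.555847 − (+3.448e-02/-6.335e-01) = 68.610280
iter 3: u=0.953370  f(a)=+4.345e-05  f'(a)=-6.319e-01  a ← 68.610280 − (+4.345e-05/-6.319e-01) = 68.610349
iter 4: u=0.953369  f(a)=+6.921e-11  f'(a)=-6.319e-01  a ← 68.610349 − (+6.921e-11/-6.319e-01) = 68.610349
iter 5: u=0.953369  f(a)=-2.842e-14  f'(a)=-6.319e-01  a ← 68.610349 − (-2.842e-14/-6.319e-01) = 68.610349
converged: |Δa| < 1e-12 after 5 iterations
sag = a·(cosh(S/(2a)) − 1) = 68.610349·(cosh(0.953369) − 1) = 33.614836
T_max/T_min = cosh(S/(2a)) = 1.489938

a=68.610 sag=33.615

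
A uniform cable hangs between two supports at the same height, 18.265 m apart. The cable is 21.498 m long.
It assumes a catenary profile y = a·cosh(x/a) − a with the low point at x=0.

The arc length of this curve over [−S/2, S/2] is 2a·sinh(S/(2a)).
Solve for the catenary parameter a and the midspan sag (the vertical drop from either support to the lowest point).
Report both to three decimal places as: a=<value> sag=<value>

a=9.088 sag=4.988

seed: a₀ = √(S³/(24(L−S))) = √(18.265³/(24·3.233)) = 8.861782
iter 1: u=1.030549  f(a)=+1.761e-01  f'(a)=-8.101e-01  a ← 8.861782 − (+1.761e-01/-8.101e-01) = 9.079131
iter 2: u=1.005878  f(a)=+6.686e-03  f'(a)=-7.497e-01  a ← 9.079131 − (+6.686e-03/-7.497e-01) = 9.088050
iter 3: u=1.004891  f(a)=+1.048e-05  f'(a)=-7.473e-01  a ← 9.088050 − (+1.048e-05/-7.473e-01) = 9.088064
iter 4: u=1.004890  f(a)=+2.586e-11  f'(a)=-7.473e-01  a ← 9.088064 − (+2.586e-11/-7.473e-01) = 9.088064
iter 5: u=1.004890  f(a)=+0.000e+00  f'(a)=-7.473e-01  a ← 9.088064 − (+0.000e+00/-7.473e-01) = 9.088064
converged: |Δa| < 1e-12 after 5 iterations
sag = a·(cosh(S/(2a)) − 1) = 9.088064·(cosh(1.004890) − 1) = 4.987941
T_max/T_min = cosh(S/(2a)) = 1.548845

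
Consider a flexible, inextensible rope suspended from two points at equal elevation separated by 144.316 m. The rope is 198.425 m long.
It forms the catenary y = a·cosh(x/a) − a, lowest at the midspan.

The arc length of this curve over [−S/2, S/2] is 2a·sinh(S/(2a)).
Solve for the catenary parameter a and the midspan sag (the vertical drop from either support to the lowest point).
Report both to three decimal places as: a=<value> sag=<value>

a=50.611 sag=60.765

seed: a₀ = √(S³/(24(L−S))) = √(144.316³/(24·54.109)) = 48.109556
iter 1: u=1.499868  f(a)=+6.423e+00  f'(a)=-2.798e+00  a ← 48.109556 − (+6.423e+00/-2.798e+00) = 50.405114
iter 2: u=1.431561  f(a)=+4.883e-01  f'(a)=-2.387e+00  a ← 50.405114 − (+4.883e-01/-2.387e+00) = 50.609665
iter 3: u=1.425775  f(a)=+3.336e-03  f'(a)=-2.355e+00  a ← 50.609665 − (+3.336e-03/-2.355e+00) = 50.611082
iter 4: u=1.425735  f(a)=+1.580e-07  f'(a)=-2.354e+00  a ← 50.611082 − (+1.580e-07/-2.354e+00) = 50.611082
iter 5: u=1.425735  f(a)=+0.000e+00  f'(a)=-2.354e+00  a ← 50.611082 − (+0.000e+00/-2.354e+00) = 50.611082
converged: |Δa| < 1e-12 after 5 iterations
sag = a·(cosh(S/(2a)) − 1) = 50.611082·(cosh(1.425735) − 1) = 60.764866
T_max/T_min = cosh(S/(2a)) = 2.200624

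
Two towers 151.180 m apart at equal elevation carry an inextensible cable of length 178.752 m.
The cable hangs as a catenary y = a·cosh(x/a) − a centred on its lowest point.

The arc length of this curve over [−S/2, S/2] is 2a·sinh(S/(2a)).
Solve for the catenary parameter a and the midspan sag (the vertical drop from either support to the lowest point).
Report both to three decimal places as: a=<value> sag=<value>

a=74.160 sag=41.977

seed: a₀ = √(S³/(24(L−S))) = √(151.180³/(24·27.572)) = 72.260632
iter 1: u=1.046074  f(a)=+1.548e+00  f'(a)=-8.500e-01  a ← 72.260632 − (+1.548e+00/-8.500e-01) = 74.082440
iter 2: u=1.020350  f(a)=+6.049e-02  f'(a)=-7.847e-01  a ← 74.082440 − (+6.049e-02/-7.847e-01) = 74.159528
iter 3: u=1.019289  f(a)=+1.006e-04  f'(a)=-7.821e-01  a ← 74.159528 − (+1.006e-04/-7.821e-01) = 74.159656
iter 4: u=1.019287  f(a)=+2.796e-10  f'(a)=-7.821e-01  a ← 74.159656 − (+2.796e-10/-7.821e-01) = 74.159656
iter 5: u=1.019287  f(a)=+0.000e+00  f'(a)=-7.821e-01  a ← 74.159656 − (+0.000e+00/-7.821e-01) = 74.159656
converged: |Δa| < 1e-12 after 5 iterations
sag = a·(cosh(S/(2a)) − 1) = 74.159656·(cosh(1.019287) − 1) = 41.977005
T_max/T_min = cosh(S/(2a)) = 1.566036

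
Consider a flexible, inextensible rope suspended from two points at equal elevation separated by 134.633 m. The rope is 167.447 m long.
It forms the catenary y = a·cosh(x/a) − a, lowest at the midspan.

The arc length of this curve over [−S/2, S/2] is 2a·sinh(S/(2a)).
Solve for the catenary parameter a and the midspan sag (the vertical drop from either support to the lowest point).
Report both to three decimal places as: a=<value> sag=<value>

seed: a₀ = √(S³/(24(L−S))) = √(134.633³/(24·32.814)) = 55.666264
iter 1: u=1.209287  f(a)=+2.485e+00  f'(a)=-1.361e+00  a ← 55.666264 − (+2.485e+00/-1.361e+00) = 57.492336
iter 2: u=1.170878  f(a)=+1.275e-01  f'(a)=-1.224e+00  a ← 57.492336 − (+1.275e-01/-1.224e+00) = 57.596479
iter 3: u=1.168761  f(a)=+3.759e-04  f'(a)=-1.217e+00  a ← 57.596479 − (+3.759e-04/-1.217e+00) = 57.596788
iter 4: u=1.168754  f(a)=+3.289e-09  f'(a)=-1.217e+00  a ← 57.596788 − (+3.289e-09/-1.217e+00) = 57.596788
iter 5: u=1.168754  f(a)=+2.842e-14  f'(a)=-1.217e+00  a ← 57.596788 − (+2.842e-14/-1.217e+00) = 57.596788
converged: |Δa| < 1e-12 after 5 iterations
sag = a·(cosh(S/(2a)) − 1) = 57.596788·(cosh(1.168754) − 1) = 44.025131
T_max/T_min = cosh(S/(2a)) = 1.764368

a=57.597 sag=44.025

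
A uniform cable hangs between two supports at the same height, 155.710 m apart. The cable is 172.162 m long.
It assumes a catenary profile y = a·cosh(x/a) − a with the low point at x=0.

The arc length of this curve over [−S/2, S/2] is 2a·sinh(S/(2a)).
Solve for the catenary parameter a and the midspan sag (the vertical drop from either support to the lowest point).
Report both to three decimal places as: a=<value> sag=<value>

a=99.296 sag=32.118

seed: a₀ = √(S³/(24(L−S))) = √(155.710³/(24·16.452)) = 97.782196
iter 1: u=0.796208  f(a)=+5.294e-01  f'(a)=-3.583e-01  a ← 97.782196 − (+5.294e-01/-3.583e-01) = 99.259703
iter 2: u=0.784357  f(a)=+1.224e-02  f'(a)=-3.419e-01  a ← 99.259703 − (+1.224e-02/-3.419e-01) = 99.295495
iter 3: u=0.784074  f(a)=+6.883e-06  f'(a)=-3.415e-01  a ← 99.295495 − (+6.883e-06/-3.415e-01) = 99.295515
iter 4: u=0.784074  f(a)=+2.160e-12  f'(a)=-3.415e-01  a ← 99.295515 − (+2.160e-12/-3.415e-01) = 99.295515
converged: |Δa| < 1e-12 after 4 iterations
sag = a·(cosh(S/(2a)) − 1) = 99.295515·(cosh(0.784074) − 1) = 32.118099
T_max/T_min = cosh(S/(2a)) = 1.323460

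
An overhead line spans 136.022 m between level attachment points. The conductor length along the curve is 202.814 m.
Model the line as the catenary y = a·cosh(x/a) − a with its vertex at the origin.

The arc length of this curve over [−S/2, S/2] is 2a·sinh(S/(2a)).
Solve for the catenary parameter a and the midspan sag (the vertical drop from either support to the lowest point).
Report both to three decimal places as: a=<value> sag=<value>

seed: a₀ = √(S³/(24(L−S))) = √(136.022³/(24·66.792)) = 39.622866
iter 1: u=1.716458  f(a)=+1.056e+01  f'(a)=-4.475e+00  a ← 39.622866 − (+1.056e+01/-4.475e+00) = 41.982249
iter 2: u=1.619994  f(a)=+1.017e+00  f'(a)=-3.651e+00  a ← 41.982249 − (+1.017e+00/-3.651e+00) = 42.260661
iter 3: u=1.609322  f(a)=+1.164e-02  f'(a)=-3.568e+00  a ← 42.260661 − (+1.164e-02/-3.568e+00) = 42.263924
iter 4: u=1.609197  f(a)=+1.565e-06  f'(a)=-3.567e+00  a ← 42.263924 − (+1.565e-06/-3.567e+00) = 42.263924
iter 5: u=1.609197  f(a)=+2.842e-14  f'(a)=-3.567e+00  a ← 42.263924 − (+2.842e-14/-3.567e+00) = 42.263924
converged: |Δa| < 1e-12 after 5 iterations
sag = a·(cosh(S/(2a)) − 1) = 42.263924·(cosh(1.609197) − 1) = 67.597893
T_max/T_min = cosh(S/(2a)) = 2.599423

a=42.264 sag=67.598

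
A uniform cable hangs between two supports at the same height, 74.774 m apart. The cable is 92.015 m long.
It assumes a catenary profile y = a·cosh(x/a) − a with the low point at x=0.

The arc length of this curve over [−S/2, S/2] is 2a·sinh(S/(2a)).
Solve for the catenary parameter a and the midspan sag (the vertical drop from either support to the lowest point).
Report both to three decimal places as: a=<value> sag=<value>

seed: a₀ = √(S³/(24(L−S))) = √(74.774³/(24·17.241)) = 31.786234
iter 1: u=1.176201  f(a)=+1.233e+00  f'(a)=-1.242e+00  a ← 31.786234 − (+1.233e+00/-1.242e+00) = 32.778310
iter 2: u=1.140602  f(a)=+6.006e-02  f'(a)=-1.124e+00  a ← 32.778310 − (+6.006e-02/-1.124e+00) = 32.831742
iter 3: u=1.138746  f(a)=+1.588e-04  f'(a)=-1.118e+00  a ← 32.831742 − (+1.588e-04/-1.118e+00) = 32.831884
iter 4: u=1.138741  f(a)=+1.116e-09  f'(a)=-1.118e+00  a ← 32.831884 − (+1.116e-09/-1.118e+00) = 32.831884
iter 5: u=1.138741  f(a)=+1.421e-14  f'(a)=-1.118e+00  a ← 32.831884 − (+1.421e-14/-1.118e+00) = 32.831884
converged: |Δa| < 1e-12 after 5 iterations
sag = a·(cosh(S/(2a)) − 1) = 32.831884·(cosh(1.138741) − 1) = 23.689109
T_max/T_min = cosh(S/(2a)) = 1.721528

a=32.832 sag=23.689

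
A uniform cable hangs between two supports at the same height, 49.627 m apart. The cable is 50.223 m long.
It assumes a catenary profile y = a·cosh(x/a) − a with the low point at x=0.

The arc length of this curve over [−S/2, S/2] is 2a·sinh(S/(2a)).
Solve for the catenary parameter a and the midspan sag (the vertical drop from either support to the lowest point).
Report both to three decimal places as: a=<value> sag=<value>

a=92.604 sag=3.344

seed: a₀ = √(S³/(24(L−S))) = √(49.627³/(24·0.596)) = 92.437520
iter 1: u=0.268435  f(a)=+2.151e-03  f'(a)=-1.299e-02  a ← 92.437520 − (+2.151e-03/-1.299e-02) = 92.603130
iter 2: u=0.267955  f(a)=+5.794e-06  f'(a)=-1.292e-02  a ← 92.603130 − (+5.794e-06/-1.292e-02) = 92.603578
iter 3: u=0.267954  f(a)=+4.230e-11  f'(a)=-1.292e-02  a ← 92.603578 − (+4.230e-11/-1.292e-02) = 92.603578
iter 4: u=0.267954  f(a)=-7.105e-15  f'(a)=-1.292e-02  a ← 92.603578 − (-7.105e-15/-1.292e-02) = 92.603578
converged: |Δa| < 1e-12 after 4 iterations
sag = a·(cosh(S/(2a)) − 1) = 92.603578·(cosh(0.267954) − 1) = 3.344377
T_max/T_min = cosh(S/(2a)) = 1.036115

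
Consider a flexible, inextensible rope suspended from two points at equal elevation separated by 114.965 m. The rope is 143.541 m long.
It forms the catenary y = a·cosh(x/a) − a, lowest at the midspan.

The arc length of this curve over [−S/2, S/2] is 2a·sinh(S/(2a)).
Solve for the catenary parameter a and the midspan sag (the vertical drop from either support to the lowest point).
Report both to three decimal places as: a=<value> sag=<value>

seed: a₀ = √(S³/(24(L−S))) = √(114.965³/(24·28.576)) = 47.069775
iter 1: u=1.221219  f(a)=+2.208e+00  f'(a)=-1.405e+00  a ← 47.069775 − (+2.208e+00/-1.405e+00) = 48.641180
iter 2: u=1.181766  f(a)=+1.154e-01  f'(a)=-1.262e+00  a ← 48.641180 − (+1.154e-01/-1.262e+00) = 48.732634
iter 3: u=1.179548  f(a)=+3.536e-04  f'(a)=-1.254e+00  a ← 48.732634 − (+3.536e-04/-1.254e+00) = 48.732916
iter 4: u=1.179542  f(a)=+3.343e-09  f'(a)=-1.254e+00  a ← 48.732916 − (+3.343e-09/-1.254e+00) = 48.732916
iter 5: u=1.179542  f(a)=+0.000e+00  f'(a)=-1.254e+00  a ← 48.732916 − (+0.000e+00/-1.254e+00) = 48.732916
converged: |Δa| < 1e-12 after 5 iterations
sag = a·(cosh(S/(2a)) − 1) = 48.732916·(cosh(1.179542) − 1) = 38.019039
T_max/T_min = cosh(S/(2a)) = 1.780151

a=48.733 sag=38.019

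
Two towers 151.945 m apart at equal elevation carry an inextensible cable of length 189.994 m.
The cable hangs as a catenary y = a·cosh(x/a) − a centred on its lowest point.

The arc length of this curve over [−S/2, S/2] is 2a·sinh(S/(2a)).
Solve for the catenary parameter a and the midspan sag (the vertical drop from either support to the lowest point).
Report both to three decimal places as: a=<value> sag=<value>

seed: a₀ = √(S³/(24(L−S))) = √(151.945³/(24·38.049)) = 61.980115
iter 1: u=1.225756  f(a)=+2.963e+00  f'(a)=-1.422e+00  a ← 61.980115 − (+2.963e+00/-1.422e+00) = 64.063032
iter 2: u=1.185902  f(a)=+1.559e-01  f'(a)=-1.276e+00  a ← 64.063032 − (+1.559e-01/-1.276e+00) = 64.185187
iter 3: u=1.183645  f(a)=+4.848e-04  f'(a)=-1.268e+00  a ← 64.185187 − (+4.848e-04/-1.268e+00) = 64.185570
iter 4: u=1.183638  f(a)=+4.719e-09  f'(a)=-1.268e+00  a ← 64.185570 − (+4.719e-09/-1.268e+00) = 64.185570
iter 5: u=1.183638  f(a)=+2.842e-14  f'(a)=-1.268e+00  a ← 64.185570 − (+2.842e-14/-1.268e+00) = 64.185570
converged: |Δa| < 1e-12 after 5 iterations
sag = a·(cosh(S/(2a)) − 1) = 64.185570·(cosh(1.183638) − 1) = 50.462663
T_max/T_min = cosh(S/(2a)) = 1.786200

a=64.186 sag=50.463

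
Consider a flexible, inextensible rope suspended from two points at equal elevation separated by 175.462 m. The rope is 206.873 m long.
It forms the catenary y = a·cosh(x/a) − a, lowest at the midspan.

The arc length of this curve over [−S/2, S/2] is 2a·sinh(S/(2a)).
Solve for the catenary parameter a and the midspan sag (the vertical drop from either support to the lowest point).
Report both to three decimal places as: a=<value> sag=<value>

seed: a₀ = √(S³/(24(L−S))) = √(175.462³/(24·31.411)) = 84.650224
iter 1: u=1.036394  f(a)=+1.731e+00  f'(a)=-8.250e-01  a ← 84.650224 − (+1.731e+00/-8.250e-01) = 86.748168
iter 2: u=1.011330  f(a)=+6.643e-02  f'(a)=-7.627e-01  a ← 86.748168 − (+6.643e-02/-7.627e-01) = 86.835262
iter 3: u=1.010315  f(a)=+1.065e-04  f'(a)=-7.603e-01  a ← 86.835262 − (+1.065e-04/-7.603e-01) = 86.835403
iter 4: u=1.010314  f(a)=+2.749e-10  f'(a)=-7.603e-01  a ← 86.835403 − (+2.749e-10/-7.603e-01) = 86.835403
iter 5: u=1.010314  f(a)=+0.000e+00  f'(a)=-7.603e-01  a ← 86.835403 − (+0.000e+00/-7.603e-01) = 86.835403
converged: |Δa| < 1e-12 after 5 iterations
sag = a·(cosh(S/(2a)) − 1) = 86.835403·(cosh(1.010314) − 1) = 48.218278
T_max/T_min = cosh(S/(2a)) = 1.555284

a=86.835 sag=48.218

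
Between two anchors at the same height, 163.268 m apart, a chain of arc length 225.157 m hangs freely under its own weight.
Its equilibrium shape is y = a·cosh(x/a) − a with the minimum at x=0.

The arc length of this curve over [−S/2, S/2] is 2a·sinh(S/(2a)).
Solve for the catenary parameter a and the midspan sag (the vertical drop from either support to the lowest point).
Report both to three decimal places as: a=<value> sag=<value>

seed: a₀ = √(S³/(24(L−S))) = √(163.268³/(24·61.889)) = 54.130153
iter 1: u=1.508106  f(a)=+7.431e+00  f'(a)=-2.851e+00  a ← 54.130153 − (+7.431e+00/-2.851e+00) = 56.736902
iter 2: u=1.438817  f(a)=+5.705e-01  f'(a)=-2.428e+00  a ← 56.736902 − (+5.705e-01/-2.428e+00) = 56.971842
iter 3: u=1.432883  f(a)=+3.981e-03  f'(a)=-2.395e+00  a ← 56.971842 − (+3.981e-03/-2.395e+00) = 56.973505
iter 4: u=1.432841  f(a)=+1.968e-07  f'(a)=-2.394e+00  a ← 56.973505 − (+1.968e-07/-2.394e+00) = 56.973505
iter 5: u=1.432841  f(a)=-2.842e-14  f'(a)=-2.394e+00  a ← 56.973505 − (-2.842e-14/-2.394e+00) = 56.973505
converged: |Δa| < 1e-12 after 5 iterations
sag = a·(cosh(S/(2a)) − 1) = 56.973505·(cosh(1.432841) − 1) = 69.200577
T_max/T_min = cosh(S/(2a)) = 2.214610

a=56.974 sag=69.201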